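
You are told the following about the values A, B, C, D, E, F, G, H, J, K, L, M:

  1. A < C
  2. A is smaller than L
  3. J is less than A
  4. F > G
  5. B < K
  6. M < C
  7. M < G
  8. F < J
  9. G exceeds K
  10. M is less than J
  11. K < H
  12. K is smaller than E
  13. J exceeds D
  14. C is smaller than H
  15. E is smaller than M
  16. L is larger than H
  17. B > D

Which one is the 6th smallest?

Chaining the given pairs: D < B < K < E < M < G < F < J < A < C < H < L.
Counting 6 from the smallest end gives G.

G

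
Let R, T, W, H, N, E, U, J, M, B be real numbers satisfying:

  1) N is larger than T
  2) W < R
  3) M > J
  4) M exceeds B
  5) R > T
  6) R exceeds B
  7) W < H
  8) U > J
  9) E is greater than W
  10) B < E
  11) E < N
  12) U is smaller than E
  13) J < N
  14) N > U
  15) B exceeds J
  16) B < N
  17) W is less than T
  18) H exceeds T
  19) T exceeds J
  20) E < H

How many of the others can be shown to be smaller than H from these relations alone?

6

Directly below H: W, T, E.
One step further: J, B, U (6 so far).
No other element is forced below H by the given relations, so the count is 6.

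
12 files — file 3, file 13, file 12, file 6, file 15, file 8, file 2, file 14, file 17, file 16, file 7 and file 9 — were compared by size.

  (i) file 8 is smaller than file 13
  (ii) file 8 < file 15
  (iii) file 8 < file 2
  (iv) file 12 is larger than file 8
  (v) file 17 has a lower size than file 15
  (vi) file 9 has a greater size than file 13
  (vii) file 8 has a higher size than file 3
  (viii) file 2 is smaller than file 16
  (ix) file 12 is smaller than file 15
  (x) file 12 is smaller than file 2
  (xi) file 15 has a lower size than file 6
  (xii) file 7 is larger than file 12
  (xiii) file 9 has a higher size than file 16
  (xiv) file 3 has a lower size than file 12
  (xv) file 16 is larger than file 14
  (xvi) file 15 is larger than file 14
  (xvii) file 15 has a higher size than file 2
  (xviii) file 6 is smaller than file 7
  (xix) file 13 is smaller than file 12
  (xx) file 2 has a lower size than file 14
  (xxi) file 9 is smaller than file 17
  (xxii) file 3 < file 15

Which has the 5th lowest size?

The consecutive relations fix a unique order: file 3 < file 8 < file 13 < file 12 < file 2 < file 14 < file 16 < file 9 < file 17 < file 15 < file 6 < file 7.
The 5th smallest is file 2.

file 2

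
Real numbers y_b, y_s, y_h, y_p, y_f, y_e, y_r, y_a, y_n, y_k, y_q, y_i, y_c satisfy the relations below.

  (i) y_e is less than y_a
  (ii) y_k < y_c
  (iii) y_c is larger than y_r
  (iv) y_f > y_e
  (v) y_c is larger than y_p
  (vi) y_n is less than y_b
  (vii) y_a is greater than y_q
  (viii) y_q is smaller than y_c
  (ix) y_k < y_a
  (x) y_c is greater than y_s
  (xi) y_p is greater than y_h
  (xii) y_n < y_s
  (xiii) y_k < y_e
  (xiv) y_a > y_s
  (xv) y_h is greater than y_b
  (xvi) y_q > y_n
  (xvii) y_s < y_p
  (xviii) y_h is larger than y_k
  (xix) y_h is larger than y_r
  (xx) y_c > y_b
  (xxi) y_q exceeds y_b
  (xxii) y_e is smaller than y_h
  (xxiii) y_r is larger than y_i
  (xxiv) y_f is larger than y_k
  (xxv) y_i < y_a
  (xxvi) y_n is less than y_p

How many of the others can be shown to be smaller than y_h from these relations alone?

6

The elements the relations force below y_h are y_i, y_r, y_n, y_b, y_k, y_e — no chain reaches any other.
That is 6.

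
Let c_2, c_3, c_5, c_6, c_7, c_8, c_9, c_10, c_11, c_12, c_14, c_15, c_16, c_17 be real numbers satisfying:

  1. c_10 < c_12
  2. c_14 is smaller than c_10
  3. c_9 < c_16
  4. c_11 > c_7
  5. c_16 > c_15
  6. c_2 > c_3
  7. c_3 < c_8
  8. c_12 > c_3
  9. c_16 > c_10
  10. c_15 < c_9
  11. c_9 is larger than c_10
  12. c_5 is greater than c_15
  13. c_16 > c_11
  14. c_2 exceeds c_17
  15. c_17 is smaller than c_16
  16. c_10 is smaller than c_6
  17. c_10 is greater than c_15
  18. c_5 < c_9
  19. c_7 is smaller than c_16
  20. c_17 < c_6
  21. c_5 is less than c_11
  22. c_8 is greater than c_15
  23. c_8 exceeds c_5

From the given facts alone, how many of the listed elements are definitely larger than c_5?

Directly above c_5: c_11, c_9, c_8.
One step further: c_16 (4 so far).
Nothing else is reachable above c_5; 4 in all.

4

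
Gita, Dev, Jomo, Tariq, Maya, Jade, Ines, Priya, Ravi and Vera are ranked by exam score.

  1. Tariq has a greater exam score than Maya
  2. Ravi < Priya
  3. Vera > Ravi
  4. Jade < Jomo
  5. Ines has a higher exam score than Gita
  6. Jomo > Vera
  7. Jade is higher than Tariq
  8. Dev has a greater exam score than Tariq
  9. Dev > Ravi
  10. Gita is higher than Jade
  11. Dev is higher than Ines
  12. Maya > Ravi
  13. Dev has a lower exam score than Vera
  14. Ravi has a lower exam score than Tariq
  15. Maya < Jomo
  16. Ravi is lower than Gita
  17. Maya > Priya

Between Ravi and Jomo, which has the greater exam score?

Jomo

Ravi < Priya and Priya < Maya give Ravi < Maya.
Then Maya < Tariq extends the chain to Tariq.
Then Tariq < Jade extends the chain to Jade.
Then Jade < Gita extends the chain to Gita.
Then Gita < Ines extends the chain to Ines.
With Ines < Dev: Ravi < Priya < Maya < Tariq < Jade < Gita < Ines < Dev.
With Dev < Vera: Ravi < Priya < Maya < Tariq < Jade < Gita < Ines < Dev < Vera.
Then Vera < Jomo extends the chain to Jomo.
So Ravi < Jomo; Jomo is the higher of the two.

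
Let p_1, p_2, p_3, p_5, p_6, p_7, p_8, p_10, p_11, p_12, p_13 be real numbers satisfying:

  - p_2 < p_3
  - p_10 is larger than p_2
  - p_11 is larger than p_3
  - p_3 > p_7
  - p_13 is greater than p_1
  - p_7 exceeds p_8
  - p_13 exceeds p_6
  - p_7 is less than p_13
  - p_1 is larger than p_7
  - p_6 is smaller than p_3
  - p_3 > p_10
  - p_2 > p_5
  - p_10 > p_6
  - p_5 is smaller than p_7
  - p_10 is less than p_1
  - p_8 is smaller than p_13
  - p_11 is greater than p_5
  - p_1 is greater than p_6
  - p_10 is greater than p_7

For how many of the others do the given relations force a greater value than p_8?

From p_8 the given relations immediately reach p_7, p_13.
From those, p_10, p_3, p_1 — 5 in total.
From those, p_11 — 6 in total.
Nothing else is reachable above p_8; 6 in all.

6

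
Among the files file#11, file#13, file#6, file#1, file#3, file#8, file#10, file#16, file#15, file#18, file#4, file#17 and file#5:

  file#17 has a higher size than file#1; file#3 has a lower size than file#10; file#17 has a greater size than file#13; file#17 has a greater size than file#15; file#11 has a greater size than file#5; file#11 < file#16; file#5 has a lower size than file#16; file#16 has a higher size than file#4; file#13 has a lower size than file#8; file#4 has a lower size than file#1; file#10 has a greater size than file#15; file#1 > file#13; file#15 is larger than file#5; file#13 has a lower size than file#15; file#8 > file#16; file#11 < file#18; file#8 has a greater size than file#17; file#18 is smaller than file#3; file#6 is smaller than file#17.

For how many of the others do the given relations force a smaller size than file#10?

Directly below file#10: file#3, file#15.
One step further: file#13, file#5, file#18 (5 so far).
One step further: file#11 (6 so far).
No other element is forced below file#10 by the given relations, so the count is 6.

6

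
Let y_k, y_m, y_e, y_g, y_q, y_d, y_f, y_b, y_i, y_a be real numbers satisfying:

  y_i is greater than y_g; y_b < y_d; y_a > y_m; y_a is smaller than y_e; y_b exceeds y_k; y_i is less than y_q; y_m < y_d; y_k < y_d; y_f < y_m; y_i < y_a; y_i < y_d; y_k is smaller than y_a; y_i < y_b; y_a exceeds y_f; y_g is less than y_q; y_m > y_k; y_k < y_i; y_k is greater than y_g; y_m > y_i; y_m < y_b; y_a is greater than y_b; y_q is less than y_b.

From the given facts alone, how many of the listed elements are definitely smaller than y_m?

From y_m the given relations immediately reach y_f, y_k, y_i.
From those, y_g — 4 in total.
No other element is forced below y_m by the given relations, so the count is 4.

4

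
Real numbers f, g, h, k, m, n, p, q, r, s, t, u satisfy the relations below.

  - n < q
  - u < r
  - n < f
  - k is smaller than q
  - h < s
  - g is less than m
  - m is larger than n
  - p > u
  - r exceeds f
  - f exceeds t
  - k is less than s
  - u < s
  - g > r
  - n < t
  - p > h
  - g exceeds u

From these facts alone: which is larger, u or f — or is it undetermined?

Following every chain through f: above f we get r, g, m; below f we get n, t.
u is not reached, and no chain runs the other way from u to f.
So the given relations leave the order of f and u undetermined.

undetermined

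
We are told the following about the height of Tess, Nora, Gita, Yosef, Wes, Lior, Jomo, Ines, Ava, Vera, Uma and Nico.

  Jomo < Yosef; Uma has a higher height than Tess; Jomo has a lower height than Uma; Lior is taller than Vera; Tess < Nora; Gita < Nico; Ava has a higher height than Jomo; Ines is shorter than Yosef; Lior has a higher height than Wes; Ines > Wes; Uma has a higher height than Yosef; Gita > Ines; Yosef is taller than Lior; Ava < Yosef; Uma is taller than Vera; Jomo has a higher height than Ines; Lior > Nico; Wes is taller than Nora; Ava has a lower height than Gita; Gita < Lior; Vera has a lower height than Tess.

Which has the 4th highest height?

The consecutive relations fix a unique order: Vera < Tess < Nora < Wes < Ines < Jomo < Ava < Gita < Nico < Lior < Yosef < Uma.
The 4th largest is Nico.

Nico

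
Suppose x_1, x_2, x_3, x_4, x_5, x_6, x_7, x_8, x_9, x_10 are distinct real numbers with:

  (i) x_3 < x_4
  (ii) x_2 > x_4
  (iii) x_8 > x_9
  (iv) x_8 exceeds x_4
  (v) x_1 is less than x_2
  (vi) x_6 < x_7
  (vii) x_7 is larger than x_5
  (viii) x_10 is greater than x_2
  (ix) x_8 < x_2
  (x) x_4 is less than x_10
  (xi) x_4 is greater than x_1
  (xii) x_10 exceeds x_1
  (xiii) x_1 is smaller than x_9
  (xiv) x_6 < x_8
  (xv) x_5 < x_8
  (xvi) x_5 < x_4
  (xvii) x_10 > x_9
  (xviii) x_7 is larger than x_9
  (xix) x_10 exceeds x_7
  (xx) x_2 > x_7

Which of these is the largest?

Chaining downward from x_10: directly below it, x_1, x_9, x_4, x_7, x_2; then x_5, x_3, x_6, x_8.
That covers every other element, and nothing is given above x_10, so x_10 is the largest.

x_10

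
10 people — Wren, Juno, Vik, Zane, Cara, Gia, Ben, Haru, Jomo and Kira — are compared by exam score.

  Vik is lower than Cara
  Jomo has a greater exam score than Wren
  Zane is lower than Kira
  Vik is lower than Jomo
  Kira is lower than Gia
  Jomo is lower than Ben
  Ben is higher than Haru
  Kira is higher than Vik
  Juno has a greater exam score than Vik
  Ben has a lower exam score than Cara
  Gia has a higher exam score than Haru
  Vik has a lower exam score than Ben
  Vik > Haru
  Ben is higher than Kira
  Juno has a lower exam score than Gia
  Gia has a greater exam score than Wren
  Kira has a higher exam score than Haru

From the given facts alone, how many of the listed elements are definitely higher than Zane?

4

From Zane the given relations immediately reach Kira.
From those, Gia, Ben — 3 in total.
From those, Cara — 4 in total.
Nothing else is reachable above Zane; 4 in all.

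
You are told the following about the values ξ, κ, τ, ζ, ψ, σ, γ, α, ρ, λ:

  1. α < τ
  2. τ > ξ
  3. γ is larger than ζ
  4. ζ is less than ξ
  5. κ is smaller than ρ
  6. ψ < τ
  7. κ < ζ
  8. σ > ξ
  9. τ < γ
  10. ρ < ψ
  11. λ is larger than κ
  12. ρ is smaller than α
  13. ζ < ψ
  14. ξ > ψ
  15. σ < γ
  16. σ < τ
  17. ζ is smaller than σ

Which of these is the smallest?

κ

Chaining upward from κ: directly above it, ζ, ρ, λ; then ψ, ξ, α, σ, γ; then τ.
That covers every other element, and nothing is given below κ, so κ is the smallest.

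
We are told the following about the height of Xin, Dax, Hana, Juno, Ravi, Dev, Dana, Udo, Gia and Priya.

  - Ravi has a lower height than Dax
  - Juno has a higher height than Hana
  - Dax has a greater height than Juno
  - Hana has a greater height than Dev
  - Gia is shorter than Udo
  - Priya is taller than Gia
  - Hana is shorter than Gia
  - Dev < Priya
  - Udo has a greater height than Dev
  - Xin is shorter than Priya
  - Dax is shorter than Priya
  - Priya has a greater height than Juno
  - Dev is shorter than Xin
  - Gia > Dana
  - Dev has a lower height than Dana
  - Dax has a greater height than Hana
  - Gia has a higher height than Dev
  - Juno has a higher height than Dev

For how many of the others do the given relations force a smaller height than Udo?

Directly below Udo: Dev, Gia.
One step further: Dana, Hana (4 so far).
No other element is forced below Udo by the given relations, so the count is 4.

4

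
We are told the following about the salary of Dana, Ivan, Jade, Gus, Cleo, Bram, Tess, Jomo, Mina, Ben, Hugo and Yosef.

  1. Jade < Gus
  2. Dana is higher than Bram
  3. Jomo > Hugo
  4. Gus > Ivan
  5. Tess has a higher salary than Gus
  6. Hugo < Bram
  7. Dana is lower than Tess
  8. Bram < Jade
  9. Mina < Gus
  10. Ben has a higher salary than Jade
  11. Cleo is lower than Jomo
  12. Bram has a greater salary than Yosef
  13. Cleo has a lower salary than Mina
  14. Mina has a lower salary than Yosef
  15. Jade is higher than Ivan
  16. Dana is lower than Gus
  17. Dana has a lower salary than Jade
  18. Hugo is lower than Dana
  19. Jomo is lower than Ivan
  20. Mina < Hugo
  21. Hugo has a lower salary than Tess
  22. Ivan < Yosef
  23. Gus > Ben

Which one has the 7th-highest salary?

Yosef

Chaining the given pairs: Cleo < Mina < Hugo < Jomo < Ivan < Yosef < Bram < Dana < Jade < Ben < Gus < Tess.
Counting 7 from the largest end gives Yosef.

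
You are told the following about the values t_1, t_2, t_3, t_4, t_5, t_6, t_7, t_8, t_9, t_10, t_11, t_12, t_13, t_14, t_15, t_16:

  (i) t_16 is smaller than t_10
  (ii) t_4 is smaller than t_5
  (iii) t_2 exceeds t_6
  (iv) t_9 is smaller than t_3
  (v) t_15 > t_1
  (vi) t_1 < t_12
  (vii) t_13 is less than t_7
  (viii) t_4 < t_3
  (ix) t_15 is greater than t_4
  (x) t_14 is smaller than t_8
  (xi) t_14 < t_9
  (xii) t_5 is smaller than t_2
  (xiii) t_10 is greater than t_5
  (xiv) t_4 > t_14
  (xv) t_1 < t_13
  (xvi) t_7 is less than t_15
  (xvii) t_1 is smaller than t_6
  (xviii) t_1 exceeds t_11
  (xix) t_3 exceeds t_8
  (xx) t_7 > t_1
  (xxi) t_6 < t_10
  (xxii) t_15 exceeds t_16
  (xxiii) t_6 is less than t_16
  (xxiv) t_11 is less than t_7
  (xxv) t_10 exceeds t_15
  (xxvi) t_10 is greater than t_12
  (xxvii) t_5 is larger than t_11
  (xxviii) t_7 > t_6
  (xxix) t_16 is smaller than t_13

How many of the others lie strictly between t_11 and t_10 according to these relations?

The relations place t_11 below t_10. An element lies strictly between them when it is forced above t_11 and also forced below t_10.
Above t_11: {t_1, t_6, t_5, t_2, t_16, t_13, t_12, t_7, t_15}. Below t_10: {t_14, t_4, t_1, t_6, t_5, t_16, t_13, t_12, t_7, t_15}.
Intersection: {t_1, t_6, t_5, t_16, t_13, t_12, t_7, t_15} — 8.

8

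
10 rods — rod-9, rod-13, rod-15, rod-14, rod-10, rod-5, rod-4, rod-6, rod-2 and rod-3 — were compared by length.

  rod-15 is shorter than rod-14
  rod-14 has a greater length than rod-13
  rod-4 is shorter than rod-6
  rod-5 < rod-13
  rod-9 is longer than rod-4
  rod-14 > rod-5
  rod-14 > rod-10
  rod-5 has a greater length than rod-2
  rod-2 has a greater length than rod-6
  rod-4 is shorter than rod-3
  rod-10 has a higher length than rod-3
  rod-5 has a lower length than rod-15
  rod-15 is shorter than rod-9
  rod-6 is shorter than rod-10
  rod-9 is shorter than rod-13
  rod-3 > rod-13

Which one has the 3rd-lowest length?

Chaining the given pairs: rod-4 < rod-6 < rod-2 < rod-5 < rod-15 < rod-9 < rod-13 < rod-3 < rod-10 < rod-14.
Counting 3 from the smallest end gives rod-2.

rod-2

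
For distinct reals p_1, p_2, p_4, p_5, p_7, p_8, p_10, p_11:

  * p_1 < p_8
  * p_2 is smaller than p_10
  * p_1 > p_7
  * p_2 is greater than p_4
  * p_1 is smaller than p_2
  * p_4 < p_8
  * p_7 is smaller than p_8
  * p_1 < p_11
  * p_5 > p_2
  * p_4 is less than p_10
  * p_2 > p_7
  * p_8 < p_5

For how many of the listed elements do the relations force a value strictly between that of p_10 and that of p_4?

The relations place p_4 below p_10. An element lies strictly between them when it is forced above p_4 and also forced below p_10.
Above p_4: {p_8, p_2, p_5}. Below p_10: {p_7, p_1, p_2}.
Intersection: {p_2} — 1.

1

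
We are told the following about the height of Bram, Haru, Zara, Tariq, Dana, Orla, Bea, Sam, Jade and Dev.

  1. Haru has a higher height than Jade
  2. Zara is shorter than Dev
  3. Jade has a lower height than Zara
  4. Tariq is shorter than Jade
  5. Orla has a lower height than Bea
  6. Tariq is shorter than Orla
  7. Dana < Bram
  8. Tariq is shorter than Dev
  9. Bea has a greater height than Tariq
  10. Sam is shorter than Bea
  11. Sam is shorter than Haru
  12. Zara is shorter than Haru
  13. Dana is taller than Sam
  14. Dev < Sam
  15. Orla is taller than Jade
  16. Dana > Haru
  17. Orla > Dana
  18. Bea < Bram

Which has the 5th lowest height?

The consecutive relations fix a unique order: Tariq < Jade < Zara < Dev < Sam < Haru < Dana < Orla < Bea < Bram.
Counting 5 from the smallest end gives Sam.

Sam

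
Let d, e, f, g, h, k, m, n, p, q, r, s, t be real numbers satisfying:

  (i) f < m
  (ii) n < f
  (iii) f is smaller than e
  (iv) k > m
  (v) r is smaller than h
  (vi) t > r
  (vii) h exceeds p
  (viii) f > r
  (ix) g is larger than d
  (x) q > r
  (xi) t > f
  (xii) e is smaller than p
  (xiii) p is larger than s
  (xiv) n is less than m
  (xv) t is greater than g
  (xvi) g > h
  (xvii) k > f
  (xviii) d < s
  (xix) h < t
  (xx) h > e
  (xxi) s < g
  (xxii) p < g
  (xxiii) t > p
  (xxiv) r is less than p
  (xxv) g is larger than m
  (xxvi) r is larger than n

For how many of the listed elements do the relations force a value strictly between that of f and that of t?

5

The relations place f below t. An element lies strictly between them when it is forced above f and also forced below t.
Above f: {e, p, h, m, k, g}. Below t: {n, r, d, e, s, p, h, m, g}.
Intersection: {e, p, h, m, g} — 5.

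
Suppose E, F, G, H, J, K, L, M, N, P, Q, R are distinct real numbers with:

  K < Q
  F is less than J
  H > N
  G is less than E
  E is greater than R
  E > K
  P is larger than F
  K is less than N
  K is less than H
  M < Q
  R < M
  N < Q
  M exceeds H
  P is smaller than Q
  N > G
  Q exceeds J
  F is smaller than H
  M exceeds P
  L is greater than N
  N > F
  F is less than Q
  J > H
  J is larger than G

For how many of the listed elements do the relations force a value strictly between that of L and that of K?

1

Chaining upward from K reaches: N, H, J, E, M, Q.
Chaining downward from L reaches: G, F, N.
Strictly between K and L are those in both lists: N — 1 element.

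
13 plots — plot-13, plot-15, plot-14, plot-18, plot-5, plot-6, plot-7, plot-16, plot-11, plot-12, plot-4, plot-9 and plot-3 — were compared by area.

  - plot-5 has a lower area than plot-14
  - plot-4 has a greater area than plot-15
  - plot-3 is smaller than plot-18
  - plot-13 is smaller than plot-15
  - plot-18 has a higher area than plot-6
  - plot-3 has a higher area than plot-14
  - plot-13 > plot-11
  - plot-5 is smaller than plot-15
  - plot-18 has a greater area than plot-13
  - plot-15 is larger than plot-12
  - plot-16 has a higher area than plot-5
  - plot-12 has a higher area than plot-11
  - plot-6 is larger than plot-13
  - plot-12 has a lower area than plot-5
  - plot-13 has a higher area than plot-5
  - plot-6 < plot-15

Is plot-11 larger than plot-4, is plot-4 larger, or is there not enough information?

plot-4

Chaining the given relations: plot-11 < plot-12 < plot-5 < plot-13 < plot-15 < plot-4.
So plot-4 is larger.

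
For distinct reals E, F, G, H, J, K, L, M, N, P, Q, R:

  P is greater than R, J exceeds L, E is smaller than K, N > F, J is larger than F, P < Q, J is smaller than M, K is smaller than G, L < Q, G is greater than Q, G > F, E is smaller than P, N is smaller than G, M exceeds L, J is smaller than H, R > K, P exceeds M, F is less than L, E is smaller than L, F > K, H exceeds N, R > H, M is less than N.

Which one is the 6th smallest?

M

The consecutive relations fix a unique order: E < K < F < L < J < M < N < H < R < P < Q < G.
Counting 6 from the smallest end gives M.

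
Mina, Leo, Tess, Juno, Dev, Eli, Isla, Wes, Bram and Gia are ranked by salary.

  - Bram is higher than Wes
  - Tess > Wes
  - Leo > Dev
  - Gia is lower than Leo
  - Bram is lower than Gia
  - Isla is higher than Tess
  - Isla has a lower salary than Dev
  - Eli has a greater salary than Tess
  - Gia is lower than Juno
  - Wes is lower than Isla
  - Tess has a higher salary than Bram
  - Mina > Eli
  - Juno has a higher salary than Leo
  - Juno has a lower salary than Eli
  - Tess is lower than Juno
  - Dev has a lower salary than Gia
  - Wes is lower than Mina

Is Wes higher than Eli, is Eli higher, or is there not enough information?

Eli

Wes < Bram and Bram < Tess give Wes < Tess.
With Tess < Isla: Wes < Bram < Tess < Isla.
Then Isla < Dev extends the chain to Dev.
Then Dev < Gia extends the chain to Gia.
Then Gia < Leo extends the chain to Leo.
Then Leo < Juno extends the chain to Juno.
Then Juno < Eli extends the chain to Eli.
So Eli is higher.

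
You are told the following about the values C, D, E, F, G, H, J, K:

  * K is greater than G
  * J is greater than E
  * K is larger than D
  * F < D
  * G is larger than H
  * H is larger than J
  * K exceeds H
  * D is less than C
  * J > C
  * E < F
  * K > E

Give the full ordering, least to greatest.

E < F < D < C < J < H < G < K

Nothing is placed below E, so it is least; from there E < F; F < D; D < C; C < J; J < H; H < G; G < K, each given directly.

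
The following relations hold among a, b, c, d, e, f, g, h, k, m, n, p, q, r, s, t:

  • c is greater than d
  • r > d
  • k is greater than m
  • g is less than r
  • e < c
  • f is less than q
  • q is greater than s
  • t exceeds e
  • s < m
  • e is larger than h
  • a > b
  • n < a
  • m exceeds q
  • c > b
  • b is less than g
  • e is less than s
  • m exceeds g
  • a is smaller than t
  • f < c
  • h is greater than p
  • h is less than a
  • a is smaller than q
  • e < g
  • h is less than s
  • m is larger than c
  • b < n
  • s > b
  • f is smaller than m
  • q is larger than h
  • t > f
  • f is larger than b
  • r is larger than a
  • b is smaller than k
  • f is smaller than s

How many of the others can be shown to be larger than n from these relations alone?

6

The elements the relations force above n are a, q, r, t, m, k — no chain reaches any other.
That is 6.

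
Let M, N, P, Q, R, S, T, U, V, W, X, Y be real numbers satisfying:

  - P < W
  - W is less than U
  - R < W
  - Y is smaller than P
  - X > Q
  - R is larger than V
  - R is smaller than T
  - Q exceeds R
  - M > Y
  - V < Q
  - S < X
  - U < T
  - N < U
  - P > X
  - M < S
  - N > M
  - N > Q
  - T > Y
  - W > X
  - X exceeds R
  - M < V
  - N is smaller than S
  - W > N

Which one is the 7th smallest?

The consecutive relations fix a unique order: Y < M < V < R < Q < N < S < X < P < W < U < T.
Counting 7 from the smallest end gives S.

S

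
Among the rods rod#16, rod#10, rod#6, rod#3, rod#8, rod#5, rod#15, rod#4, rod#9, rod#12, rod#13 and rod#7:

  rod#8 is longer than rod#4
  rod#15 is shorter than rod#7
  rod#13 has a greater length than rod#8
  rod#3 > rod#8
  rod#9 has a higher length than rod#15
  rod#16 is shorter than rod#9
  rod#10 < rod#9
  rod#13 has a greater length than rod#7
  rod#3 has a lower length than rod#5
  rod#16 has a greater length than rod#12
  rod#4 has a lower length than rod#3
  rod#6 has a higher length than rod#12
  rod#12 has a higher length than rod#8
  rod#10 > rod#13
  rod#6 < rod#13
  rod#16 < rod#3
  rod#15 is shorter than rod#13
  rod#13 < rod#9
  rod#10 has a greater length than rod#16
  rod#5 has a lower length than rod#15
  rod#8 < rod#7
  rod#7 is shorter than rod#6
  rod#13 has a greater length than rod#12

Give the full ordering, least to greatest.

Nothing is placed below rod#4, so it is least; from there rod#4 < rod#8; rod#8 < rod#12; rod#12 < rod#16; rod#16 < rod#3; rod#3 < rod#5; rod#5 < rod#15; rod#15 < rod#7; rod#7 < rod#6; rod#6 < rod#13; rod#13 < rod#10; rod#10 < rod#9, each given directly.

rod#4 < rod#8 < rod#12 < rod#16 < rod#3 < rod#5 < rod#15 < rod#7 < rod#6 < rod#13 < rod#10 < rod#9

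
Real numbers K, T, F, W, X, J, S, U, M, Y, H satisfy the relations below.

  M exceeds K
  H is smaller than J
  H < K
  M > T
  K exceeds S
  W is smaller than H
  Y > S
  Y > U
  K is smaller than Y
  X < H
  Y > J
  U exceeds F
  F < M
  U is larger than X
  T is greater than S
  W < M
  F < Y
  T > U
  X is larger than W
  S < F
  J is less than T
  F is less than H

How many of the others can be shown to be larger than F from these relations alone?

7

From F the given relations immediately reach U, H, M, Y.
From those, J, T, K — 7 in total.
Nothing else is reachable above F; 7 in all.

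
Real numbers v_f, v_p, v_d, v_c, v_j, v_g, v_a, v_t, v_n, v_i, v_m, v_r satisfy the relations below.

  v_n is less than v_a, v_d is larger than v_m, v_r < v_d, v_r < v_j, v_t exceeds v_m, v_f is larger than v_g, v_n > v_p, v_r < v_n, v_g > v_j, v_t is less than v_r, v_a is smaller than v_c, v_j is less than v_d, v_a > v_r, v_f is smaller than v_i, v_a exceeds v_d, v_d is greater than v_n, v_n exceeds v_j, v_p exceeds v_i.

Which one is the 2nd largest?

Piecing the relations together gives one ordering: v_m < v_t < v_r < v_j < v_g < v_f < v_i < v_p < v_n < v_d < v_a < v_c.
Counting 2 from the largest end gives v_a.

v_a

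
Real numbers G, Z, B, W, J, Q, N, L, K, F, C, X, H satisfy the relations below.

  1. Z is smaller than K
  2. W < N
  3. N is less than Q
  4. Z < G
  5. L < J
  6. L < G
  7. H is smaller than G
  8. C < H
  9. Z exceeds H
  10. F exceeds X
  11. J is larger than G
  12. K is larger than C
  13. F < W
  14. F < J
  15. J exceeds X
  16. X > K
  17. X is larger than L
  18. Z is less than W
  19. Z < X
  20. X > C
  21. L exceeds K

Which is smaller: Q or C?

C

The relevant relations are C < H; H < Z; Z < K; K < L; L < X; X < F; F < W; W < N; N < Q.
Chaining these gives C < H < Z < K < L < X < F < W < N < Q.
So C < Q; C is the smaller of the two.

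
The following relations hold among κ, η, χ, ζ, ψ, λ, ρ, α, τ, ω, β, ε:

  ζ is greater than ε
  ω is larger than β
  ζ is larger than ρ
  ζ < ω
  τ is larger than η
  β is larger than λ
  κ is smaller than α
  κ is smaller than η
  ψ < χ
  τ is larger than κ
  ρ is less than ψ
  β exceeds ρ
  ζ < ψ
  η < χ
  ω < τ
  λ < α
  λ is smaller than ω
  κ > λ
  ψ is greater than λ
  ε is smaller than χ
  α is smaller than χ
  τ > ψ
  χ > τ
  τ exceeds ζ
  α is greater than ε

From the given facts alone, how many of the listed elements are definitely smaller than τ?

9

Directly below τ: ζ, ψ, κ, η, ω.
One step further: ε, ρ, λ, β (9 so far).
Nothing else is reachable below τ; 9 in all.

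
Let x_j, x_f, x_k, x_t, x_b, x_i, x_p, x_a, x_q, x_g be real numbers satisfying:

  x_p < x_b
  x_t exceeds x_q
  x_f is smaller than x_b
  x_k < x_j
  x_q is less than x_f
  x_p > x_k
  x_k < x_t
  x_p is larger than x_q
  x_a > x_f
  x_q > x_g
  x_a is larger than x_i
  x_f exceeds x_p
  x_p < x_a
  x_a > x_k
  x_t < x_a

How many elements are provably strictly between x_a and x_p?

1

Chaining upward from x_p reaches: x_f, x_b.
Chaining downward from x_a reaches: x_k, x_g, x_q, x_i, x_f, x_t.
Strictly between x_p and x_a are those in both lists: x_f — 1 element.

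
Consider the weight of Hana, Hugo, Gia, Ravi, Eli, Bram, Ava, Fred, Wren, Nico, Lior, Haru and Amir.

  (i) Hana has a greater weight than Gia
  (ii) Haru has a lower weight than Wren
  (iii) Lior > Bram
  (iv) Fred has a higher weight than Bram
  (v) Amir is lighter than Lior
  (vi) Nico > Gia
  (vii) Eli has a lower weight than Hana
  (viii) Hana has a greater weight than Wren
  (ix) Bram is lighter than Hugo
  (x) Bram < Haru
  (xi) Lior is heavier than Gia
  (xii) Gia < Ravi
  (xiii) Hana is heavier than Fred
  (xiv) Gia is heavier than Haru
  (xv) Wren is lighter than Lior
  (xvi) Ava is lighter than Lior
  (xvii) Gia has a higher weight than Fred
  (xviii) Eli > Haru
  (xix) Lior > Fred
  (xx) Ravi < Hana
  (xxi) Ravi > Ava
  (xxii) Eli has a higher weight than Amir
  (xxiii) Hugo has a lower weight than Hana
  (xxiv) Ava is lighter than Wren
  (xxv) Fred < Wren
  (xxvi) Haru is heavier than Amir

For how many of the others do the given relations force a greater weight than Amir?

The elements the relations force above Amir are Haru, Gia, Wren, Eli, Lior, Nico, Ravi, Hana — no chain reaches any other.
That is 8.

8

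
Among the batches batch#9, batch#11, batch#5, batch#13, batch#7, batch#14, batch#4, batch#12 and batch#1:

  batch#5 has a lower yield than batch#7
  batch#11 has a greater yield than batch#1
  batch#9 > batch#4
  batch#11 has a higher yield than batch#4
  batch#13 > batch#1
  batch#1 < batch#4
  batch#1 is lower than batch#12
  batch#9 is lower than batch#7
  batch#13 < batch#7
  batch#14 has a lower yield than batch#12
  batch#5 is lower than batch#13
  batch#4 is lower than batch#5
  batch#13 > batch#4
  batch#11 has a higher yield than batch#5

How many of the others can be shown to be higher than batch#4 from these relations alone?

5

From batch#4 the given relations immediately reach batch#5, batch#9, batch#13, batch#11.
From those, batch#7 — 5 in total.
No other element is forced above batch#4 by the given relations, so the count is 5.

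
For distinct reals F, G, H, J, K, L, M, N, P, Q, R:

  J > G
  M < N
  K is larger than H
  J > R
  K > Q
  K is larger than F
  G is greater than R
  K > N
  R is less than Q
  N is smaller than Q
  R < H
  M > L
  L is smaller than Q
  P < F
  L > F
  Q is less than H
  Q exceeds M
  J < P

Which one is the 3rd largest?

Piecing the relations together gives one ordering: R < G < J < P < F < L < M < N < Q < H < K.
The 3rd largest is Q.

Q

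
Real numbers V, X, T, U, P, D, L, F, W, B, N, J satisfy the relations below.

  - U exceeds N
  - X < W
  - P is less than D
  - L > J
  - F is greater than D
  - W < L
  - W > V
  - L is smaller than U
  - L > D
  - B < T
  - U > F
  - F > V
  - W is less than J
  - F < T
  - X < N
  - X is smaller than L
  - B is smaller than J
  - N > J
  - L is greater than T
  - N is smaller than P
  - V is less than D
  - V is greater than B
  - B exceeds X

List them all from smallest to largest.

X < B < V < W < J < N < P < D < F < T < L < U

Nothing is placed below X, so it is least; from there X < B; B < V; V < W; W < J; J < N; N < P; P < D; D < F; F < T; T < L; L < U, each given directly.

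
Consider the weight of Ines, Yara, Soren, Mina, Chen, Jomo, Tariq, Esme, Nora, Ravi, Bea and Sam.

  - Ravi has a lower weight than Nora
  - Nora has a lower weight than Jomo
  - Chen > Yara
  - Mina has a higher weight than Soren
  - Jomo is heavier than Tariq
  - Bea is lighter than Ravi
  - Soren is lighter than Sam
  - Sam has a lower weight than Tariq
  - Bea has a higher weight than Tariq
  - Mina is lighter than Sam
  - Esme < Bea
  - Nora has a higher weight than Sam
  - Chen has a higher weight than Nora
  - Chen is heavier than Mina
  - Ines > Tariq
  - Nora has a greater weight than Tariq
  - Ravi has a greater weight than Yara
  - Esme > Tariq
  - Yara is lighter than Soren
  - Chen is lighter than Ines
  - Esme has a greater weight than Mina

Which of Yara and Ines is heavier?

Ines

The relevant relations are Yara < Soren; Soren < Mina; Mina < Sam; Sam < Tariq; Tariq < Esme; Esme < Bea; Bea < Ravi; Ravi < Nora; Nora < Chen; Chen < Ines.
Together: Yara < Soren < Mina < Sam < Tariq < Esme < Bea < Ravi < Nora < Chen < Ines.
So Yara < Ines; Ines is the heavier of the two.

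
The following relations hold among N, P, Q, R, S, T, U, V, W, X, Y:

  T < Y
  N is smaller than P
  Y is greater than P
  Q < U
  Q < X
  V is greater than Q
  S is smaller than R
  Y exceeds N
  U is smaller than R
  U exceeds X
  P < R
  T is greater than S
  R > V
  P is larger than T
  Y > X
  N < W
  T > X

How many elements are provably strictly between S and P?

The relations place S below P. An element lies strictly between them when it is forced above S and also forced below P.
Above S: {T, R, Y}. Below P: {Q, X, N, T}.
Intersection: {T} — 1.

1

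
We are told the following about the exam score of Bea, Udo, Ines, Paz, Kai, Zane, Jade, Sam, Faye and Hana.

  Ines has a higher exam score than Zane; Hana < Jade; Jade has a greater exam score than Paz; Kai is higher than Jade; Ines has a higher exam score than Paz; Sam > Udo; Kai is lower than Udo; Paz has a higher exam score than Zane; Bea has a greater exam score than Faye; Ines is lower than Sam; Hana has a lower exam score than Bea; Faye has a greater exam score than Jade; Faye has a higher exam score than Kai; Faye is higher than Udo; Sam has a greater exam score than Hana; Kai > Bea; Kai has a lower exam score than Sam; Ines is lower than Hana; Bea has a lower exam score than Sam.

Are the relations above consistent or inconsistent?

Chaining the given relations yields Kai < Udo < Faye < Bea, so Kai < Bea. But one relation states Bea < Kai. These cannot both hold.

inconsistent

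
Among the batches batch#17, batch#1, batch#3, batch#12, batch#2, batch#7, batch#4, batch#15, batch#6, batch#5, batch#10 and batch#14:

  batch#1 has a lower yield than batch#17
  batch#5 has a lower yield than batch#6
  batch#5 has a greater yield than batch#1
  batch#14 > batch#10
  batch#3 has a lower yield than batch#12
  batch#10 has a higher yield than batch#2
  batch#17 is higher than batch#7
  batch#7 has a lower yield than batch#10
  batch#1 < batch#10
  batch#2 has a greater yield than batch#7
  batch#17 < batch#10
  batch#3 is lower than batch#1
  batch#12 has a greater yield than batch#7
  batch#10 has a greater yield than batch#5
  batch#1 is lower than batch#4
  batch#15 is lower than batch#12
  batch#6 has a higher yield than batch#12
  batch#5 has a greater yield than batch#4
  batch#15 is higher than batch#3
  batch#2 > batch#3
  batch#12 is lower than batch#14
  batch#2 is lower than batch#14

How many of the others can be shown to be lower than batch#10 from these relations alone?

The elements the relations force below batch#10 are batch#3, batch#1, batch#7, batch#2, batch#17, batch#4, batch#5 — no chain reaches any other.
That is 7.

7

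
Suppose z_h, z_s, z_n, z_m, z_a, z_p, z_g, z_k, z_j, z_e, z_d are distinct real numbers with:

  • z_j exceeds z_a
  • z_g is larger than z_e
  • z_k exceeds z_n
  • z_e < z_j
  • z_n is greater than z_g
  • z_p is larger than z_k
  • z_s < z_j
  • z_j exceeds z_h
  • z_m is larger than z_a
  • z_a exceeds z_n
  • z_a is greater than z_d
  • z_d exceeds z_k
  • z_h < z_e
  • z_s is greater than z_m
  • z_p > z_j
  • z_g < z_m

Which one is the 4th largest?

z_m

Chaining the given pairs: z_h < z_e < z_g < z_n < z_k < z_d < z_a < z_m < z_s < z_j < z_p.
Counting 4 from the largest end gives z_m.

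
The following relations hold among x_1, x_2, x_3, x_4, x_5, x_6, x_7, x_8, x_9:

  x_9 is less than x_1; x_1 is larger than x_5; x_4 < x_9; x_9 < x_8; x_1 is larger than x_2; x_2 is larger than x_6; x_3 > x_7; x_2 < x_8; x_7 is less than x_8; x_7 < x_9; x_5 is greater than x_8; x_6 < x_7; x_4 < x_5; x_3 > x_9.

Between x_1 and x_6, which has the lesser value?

x_6

Link the given pairs in sequence: x_6 < x_7; x_7 < x_9; x_9 < x_8; x_8 < x_5; x_5 < x_1.
Chaining these gives x_6 < x_7 < x_9 < x_8 < x_5 < x_1.
So x_6 < x_1; x_6 is the smaller of the two.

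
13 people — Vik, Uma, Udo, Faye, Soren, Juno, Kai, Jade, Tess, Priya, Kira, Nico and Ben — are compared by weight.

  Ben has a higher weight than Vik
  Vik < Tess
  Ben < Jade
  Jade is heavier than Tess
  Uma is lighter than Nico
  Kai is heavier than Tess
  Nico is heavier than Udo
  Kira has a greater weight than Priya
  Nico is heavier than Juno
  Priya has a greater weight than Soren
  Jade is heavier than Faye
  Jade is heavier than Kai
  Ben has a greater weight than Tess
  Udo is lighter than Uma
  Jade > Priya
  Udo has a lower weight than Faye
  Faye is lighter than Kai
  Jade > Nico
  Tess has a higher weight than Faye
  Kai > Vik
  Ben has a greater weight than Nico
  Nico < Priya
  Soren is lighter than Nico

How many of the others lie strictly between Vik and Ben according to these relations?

1

Chaining upward from Vik reaches: Tess, Kai, Jade.
Chaining downward from Ben reaches: Udo, Faye, Soren, Juno, Uma, Nico, Tess.
Strictly between Vik and Ben are those in both lists: Tess — 1 element.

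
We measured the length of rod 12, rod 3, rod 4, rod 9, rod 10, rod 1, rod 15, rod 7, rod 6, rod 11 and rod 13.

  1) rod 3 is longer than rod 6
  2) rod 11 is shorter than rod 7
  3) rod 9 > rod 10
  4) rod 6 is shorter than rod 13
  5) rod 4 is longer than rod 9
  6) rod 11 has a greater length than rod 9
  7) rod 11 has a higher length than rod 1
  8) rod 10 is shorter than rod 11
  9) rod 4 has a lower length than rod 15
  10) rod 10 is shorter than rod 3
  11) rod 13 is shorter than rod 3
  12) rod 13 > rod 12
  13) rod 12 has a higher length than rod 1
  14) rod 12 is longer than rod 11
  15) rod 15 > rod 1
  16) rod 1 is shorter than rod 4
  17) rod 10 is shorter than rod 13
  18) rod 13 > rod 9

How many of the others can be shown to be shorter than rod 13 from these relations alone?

From rod 13 the given relations immediately reach rod 6, rod 10, rod 9, rod 12.
From those, rod 1, rod 11 — 6 in total.
Nothing else is reachable below rod 13; 6 in all.

6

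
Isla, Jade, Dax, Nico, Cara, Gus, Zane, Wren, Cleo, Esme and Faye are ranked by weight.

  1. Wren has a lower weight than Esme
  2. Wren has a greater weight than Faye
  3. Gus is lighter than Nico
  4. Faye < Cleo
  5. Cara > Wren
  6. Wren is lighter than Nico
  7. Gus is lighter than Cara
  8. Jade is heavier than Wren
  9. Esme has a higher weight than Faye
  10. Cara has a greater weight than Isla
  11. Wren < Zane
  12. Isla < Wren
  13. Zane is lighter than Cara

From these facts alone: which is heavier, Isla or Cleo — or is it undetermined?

undetermined

Following every chain through Isla: above Isla we get Wren, Zane, Cara, Nico, Esme, Jade.
Cleo is not reached, and no chain runs the other way from Cleo to Isla.
So the given relations leave the order of Isla and Cleo undetermined.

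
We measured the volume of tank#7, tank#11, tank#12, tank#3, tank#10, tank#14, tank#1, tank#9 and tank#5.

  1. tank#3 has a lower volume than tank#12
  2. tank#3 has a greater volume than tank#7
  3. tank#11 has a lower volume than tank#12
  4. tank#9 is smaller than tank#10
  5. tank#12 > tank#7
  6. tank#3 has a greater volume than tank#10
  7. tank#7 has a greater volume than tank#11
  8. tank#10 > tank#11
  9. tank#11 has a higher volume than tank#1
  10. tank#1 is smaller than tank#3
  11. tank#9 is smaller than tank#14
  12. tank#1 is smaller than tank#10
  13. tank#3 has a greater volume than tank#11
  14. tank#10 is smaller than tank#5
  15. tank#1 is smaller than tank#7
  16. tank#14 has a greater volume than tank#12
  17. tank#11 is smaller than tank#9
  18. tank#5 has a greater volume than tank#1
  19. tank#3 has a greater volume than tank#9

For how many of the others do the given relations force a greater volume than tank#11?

7

The elements the relations force above tank#11 are tank#9, tank#7, tank#10, tank#3, tank#12, tank#14, tank#5 — no chain reaches any other.
That is 7.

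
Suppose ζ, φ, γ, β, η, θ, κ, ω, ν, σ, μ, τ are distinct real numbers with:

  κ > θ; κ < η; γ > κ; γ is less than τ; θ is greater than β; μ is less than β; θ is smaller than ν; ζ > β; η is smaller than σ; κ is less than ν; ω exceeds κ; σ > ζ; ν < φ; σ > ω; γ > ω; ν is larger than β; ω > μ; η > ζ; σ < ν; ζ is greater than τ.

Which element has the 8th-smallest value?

The consecutive relations fix a unique order: μ < β < θ < κ < ω < γ < τ < ζ < η < σ < ν < φ.
Counting 8 from the smallest end gives ζ.

ζ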